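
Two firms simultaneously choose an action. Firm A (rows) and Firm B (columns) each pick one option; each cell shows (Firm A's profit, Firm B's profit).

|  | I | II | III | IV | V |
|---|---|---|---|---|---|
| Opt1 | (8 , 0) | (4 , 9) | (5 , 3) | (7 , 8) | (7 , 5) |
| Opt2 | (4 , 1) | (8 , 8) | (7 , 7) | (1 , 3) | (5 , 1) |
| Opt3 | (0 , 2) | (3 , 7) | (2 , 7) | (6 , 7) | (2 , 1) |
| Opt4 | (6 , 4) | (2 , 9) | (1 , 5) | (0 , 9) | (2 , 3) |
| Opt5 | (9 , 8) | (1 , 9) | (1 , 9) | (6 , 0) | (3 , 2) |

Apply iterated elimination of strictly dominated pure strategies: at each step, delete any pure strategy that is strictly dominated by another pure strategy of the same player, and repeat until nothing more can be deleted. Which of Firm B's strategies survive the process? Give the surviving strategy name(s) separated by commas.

II

For Firm A, Opt1 strictly dominates Opt3 on the remaining columns (I: 8>0, II: 4>3, III: 5>2, IV: 7>6, V: 7>2); eliminate Opt3.
Firm A's strategy Opt4 is strictly dominated by Opt1 (I: 8>6, II: 4>2, III: 5>1, IV: 7>0, V: 7>2) and is removed.
Firm B's strategy I is strictly dominated by II (Opt1: 9>0, Opt2: 8>1, Opt5: 9>8) and is removed.
For Firm A, Opt1 strictly dominates Opt5 on the remaining columns (II: 4>1, III: 5>1, IV: 7>6, V: 7>3); eliminate Opt5.
Column III is eliminated: II beats it against every remaining row (Opt1: 9>3, Opt2: 8>7).
Column IV is eliminated: II beats it against every remaining row (Opt1: 9>8, Opt2: 8>3).
For Firm B, II strictly dominates V on the remaining rows (Opt1: 9>5, Opt2: 8>1); eliminate V.
Firm A's strategy Opt1 is strictly dominated by Opt2 (II: 8>4) and is removed.
Among the remaining strategies, none is strictly dominated by another pure strategy of the same player, so the elimination stops.
Surviving strategies — Firm A: {Opt2}; Firm B: {II}.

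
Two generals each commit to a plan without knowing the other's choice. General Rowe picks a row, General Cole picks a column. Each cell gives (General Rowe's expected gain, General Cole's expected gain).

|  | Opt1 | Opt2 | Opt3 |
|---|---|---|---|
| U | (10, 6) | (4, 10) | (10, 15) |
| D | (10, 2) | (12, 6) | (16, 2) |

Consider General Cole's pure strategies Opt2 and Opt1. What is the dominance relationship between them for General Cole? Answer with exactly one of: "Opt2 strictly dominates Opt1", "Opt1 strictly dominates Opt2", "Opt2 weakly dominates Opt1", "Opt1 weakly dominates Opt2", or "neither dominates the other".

Opt2's payoffs vs Opt1's, by General Rowe's action — U: 10>6, D: 6>2.
Every comparison favours Opt2, so Opt2 strictly dominates Opt1.

Opt2 strictly dominates Opt1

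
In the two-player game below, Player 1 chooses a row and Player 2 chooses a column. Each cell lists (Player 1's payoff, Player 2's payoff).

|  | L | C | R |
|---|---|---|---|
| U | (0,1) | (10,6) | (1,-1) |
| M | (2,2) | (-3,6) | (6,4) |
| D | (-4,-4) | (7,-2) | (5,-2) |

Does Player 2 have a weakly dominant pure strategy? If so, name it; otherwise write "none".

C vs L: U: 6>1, M: 6>2, D: -2>-4.
C vs R: U: 6>-1, M: 6>4, D: -2=-2.
C is at least as good as every other strategy against every opponent action, so it is weakly dominant.

C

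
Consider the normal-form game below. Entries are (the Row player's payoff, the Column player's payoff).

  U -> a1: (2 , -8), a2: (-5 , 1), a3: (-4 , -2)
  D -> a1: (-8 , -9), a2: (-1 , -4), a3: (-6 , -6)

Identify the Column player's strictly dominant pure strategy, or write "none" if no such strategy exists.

a2 vs a1: U: 1>-8, D: -4>-9.
a2 vs a3: U: 1>-2, D: -4>-6.
a2 strictly beats every other strategy against every opponent action, so it is strictly dominant.

a2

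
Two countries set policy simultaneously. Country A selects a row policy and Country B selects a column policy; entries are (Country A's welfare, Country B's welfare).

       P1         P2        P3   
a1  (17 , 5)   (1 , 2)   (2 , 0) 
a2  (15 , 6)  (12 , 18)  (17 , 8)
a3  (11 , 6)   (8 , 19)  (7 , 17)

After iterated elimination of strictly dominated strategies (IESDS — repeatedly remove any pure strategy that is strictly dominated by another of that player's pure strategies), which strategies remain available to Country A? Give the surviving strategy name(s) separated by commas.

a1, a2

For Country A, a2 strictly dominates a3 on the remaining columns (P1: 15>11, P2: 12>8, P3: 17>7); eliminate a3.
Country B's strategy P3 is strictly dominated by P2 (a1: 2>0, a2: 18>8) and is removed.
Among the remaining strategies, none is strictly dominated by another pure strategy of the same player, so the elimination stops.
Surviving strategies — Country A: {a1, a2}; Country B: {P1, P2}.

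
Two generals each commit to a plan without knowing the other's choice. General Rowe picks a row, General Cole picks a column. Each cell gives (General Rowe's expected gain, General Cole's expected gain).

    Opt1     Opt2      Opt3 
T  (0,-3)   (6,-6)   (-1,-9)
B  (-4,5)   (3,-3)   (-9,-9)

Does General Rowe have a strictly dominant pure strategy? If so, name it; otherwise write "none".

T

T vs B: Opt1: 0>-4, Opt2: 6>3, Opt3: -1>-9.
T strictly beats every other strategy against every opponent action, so it is strictly dominant.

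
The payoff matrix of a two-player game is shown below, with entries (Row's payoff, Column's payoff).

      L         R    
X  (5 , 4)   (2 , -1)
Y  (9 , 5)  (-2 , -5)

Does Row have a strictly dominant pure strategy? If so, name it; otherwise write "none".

none

X fails to dominate Y at L (5<9).
Y fails to dominate X at R (-2<2).
No single strategy dominates all the others.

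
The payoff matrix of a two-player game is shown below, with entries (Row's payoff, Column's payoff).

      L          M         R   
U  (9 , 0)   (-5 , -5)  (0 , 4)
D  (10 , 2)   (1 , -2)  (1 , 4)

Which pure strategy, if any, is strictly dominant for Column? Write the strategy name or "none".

R vs L: U: 4>0, D: 4>2.
R vs M: U: 4>-5, D: 4>-2.
R strictly beats every other strategy against every opponent action, so it is strictly dominant.

R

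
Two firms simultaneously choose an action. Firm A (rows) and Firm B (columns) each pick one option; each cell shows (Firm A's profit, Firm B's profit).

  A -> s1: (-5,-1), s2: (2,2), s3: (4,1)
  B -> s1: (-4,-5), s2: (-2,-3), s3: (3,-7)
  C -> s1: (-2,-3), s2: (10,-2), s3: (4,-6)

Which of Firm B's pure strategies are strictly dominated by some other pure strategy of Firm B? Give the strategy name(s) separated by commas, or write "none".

s1: dominated, since s2 does at least as well everywhere (A: 2>-1, B: -3>-5, C: -2>-3).
Nothing dominates s2: s1 at A (2>-1); s3 at A (2>1).
s3: dominated, since s2 does at least as well everywhere (A: 2>1, B: -3>-7, C: -2>-6).

s1, s3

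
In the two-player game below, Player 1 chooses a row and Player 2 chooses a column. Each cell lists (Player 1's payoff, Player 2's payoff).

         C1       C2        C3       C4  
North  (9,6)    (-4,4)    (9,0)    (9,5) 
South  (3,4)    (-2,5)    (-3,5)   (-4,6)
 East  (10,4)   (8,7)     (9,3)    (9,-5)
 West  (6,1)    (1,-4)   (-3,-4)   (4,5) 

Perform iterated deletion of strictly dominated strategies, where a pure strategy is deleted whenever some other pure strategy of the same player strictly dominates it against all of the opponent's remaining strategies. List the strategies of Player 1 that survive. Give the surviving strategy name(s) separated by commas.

For Player 1, East strictly dominates South on the remaining columns (C1: 10>3, C2: 8>-2, C3: 9>-3, C4: 9>-4); eliminate South.
For Player 1, East strictly dominates West on the remaining columns (C1: 10>6, C2: 8>1, C3: 9>-3, C4: 9>4); eliminate West.
Player 2's strategy C3 is strictly dominated by C1 (North: 6>0, East: 4>3) and is removed.
For Player 2, C1 strictly dominates C4 on the remaining rows (North: 6>5, East: 4>-5); eliminate C4.
Row North is eliminated: East beats it against every remaining column (C1: 10>9, C2: 8>-4).
For Player 2, C2 strictly dominates C1 on the remaining rows (East: 7>4); eliminate C1.
Among the remaining strategies, none is strictly dominated by another pure strategy of the same player, so the elimination stops.
Surviving strategies — Player 1: {East}; Player 2: {C2}.

East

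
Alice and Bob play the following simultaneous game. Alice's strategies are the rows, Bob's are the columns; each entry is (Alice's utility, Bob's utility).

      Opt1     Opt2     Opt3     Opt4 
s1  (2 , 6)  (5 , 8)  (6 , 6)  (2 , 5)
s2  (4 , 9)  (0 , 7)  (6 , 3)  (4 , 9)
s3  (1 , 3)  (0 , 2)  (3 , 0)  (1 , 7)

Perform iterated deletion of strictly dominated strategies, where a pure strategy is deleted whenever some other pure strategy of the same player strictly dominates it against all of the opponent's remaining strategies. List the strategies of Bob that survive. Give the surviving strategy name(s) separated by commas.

Row s3 is eliminated: s1 beats it against every remaining column (Opt1: 2>1, Opt2: 5>0, Opt3: 6>3, Opt4: 2>1).
For Bob, Opt2 strictly dominates Opt3 on the remaining rows (s1: 8>6, s2: 7>3); eliminate Opt3.
Among the remaining strategies, none is strictly dominated by another pure strategy of the same player, so the elimination stops.
Surviving strategies — Alice: {s1, s2}; Bob: {Opt1, Opt2, Opt4}.

Opt1, Opt2, Opt4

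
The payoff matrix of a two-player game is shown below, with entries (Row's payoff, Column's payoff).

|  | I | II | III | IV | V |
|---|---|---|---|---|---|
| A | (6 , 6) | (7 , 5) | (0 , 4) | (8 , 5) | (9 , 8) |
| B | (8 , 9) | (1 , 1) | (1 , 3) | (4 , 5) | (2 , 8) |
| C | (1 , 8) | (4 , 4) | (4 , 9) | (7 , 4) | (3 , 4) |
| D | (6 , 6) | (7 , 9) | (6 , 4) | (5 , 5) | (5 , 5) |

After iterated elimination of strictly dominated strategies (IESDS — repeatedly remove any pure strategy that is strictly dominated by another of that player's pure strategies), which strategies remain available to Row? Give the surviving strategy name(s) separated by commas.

A, B, D

Column's strategy IV is strictly dominated by I (A: 6>5, B: 9>5, C: 8>4, D: 6>5) and is removed.
For Row, D strictly dominates C on the remaining columns (I: 6>1, II: 7>4, III: 6>4, V: 5>3); eliminate C.
Column III is eliminated: I beats it against every remaining row (A: 6>4, B: 9>3, D: 6>4).
Among the remaining strategies, none is strictly dominated by another pure strategy of the same player, so the elimination stops.
Surviving strategies — Row: {A, B, D}; Column: {I, II, V}.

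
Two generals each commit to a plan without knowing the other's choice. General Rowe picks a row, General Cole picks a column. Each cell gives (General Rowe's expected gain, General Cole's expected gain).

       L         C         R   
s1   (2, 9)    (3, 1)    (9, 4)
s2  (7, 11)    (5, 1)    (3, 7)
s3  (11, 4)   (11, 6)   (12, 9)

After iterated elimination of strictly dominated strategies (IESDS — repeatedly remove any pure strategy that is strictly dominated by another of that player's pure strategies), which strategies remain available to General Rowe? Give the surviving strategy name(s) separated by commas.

General Rowe's strategy s1 is strictly dominated by s3 (L: 11>2, C: 11>3, R: 12>9) and is removed.
Row s2 is eliminated: s3 beats it against every remaining column (L: 11>7, C: 11>5, R: 12>3).
General Cole's strategy L is strictly dominated by C (s3: 6>4) and is removed.
General Cole's strategy C is strictly dominated by R (s3: 9>6) and is removed.
Among the remaining strategies, none is strictly dominated by another pure strategy of the same player, so the elimination stops.
Surviving strategies — General Rowe: {s3}; General Cole: {R}.

s3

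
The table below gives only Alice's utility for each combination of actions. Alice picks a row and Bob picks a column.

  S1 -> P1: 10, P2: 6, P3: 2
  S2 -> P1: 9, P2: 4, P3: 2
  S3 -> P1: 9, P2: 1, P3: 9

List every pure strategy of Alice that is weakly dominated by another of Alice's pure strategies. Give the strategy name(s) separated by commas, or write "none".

S1 is not dominated — it holds its own against S2 at P1 (10>9); S3 at P1 (10>9).
S2: dominated, since S1 does at least as well everywhere (P1: 10>9, P2: 6>4, P3: 2=2).
S3 is not dominated — it holds its own against S1 at P3 (9>2); S2 at P3 (9>2).

S2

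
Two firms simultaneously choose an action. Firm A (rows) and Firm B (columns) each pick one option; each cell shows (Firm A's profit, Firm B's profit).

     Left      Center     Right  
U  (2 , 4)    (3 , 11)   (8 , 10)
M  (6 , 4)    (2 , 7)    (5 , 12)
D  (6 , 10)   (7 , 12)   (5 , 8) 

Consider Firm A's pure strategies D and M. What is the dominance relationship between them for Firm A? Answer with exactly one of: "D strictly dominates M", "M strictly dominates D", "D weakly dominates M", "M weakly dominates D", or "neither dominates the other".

D's payoffs vs M's, by Firm B's action — Left: 6=6, Center: 7>2, Right: 5=5.
D is at least as good everywhere and strictly better somewhere (tied only at Left, Right), so D weakly but not strictly dominates M.

D weakly dominates M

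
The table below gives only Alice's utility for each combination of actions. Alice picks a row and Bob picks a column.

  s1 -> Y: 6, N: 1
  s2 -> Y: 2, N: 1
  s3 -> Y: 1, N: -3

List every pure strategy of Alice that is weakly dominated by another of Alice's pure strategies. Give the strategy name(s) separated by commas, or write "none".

s1 is not dominated — it holds its own against s2 at Y (6>2); s3 at Y (6>1).
s1 weakly dominates s2 — Y: 6>2, N: 1=1.
s1 weakly dominates s3 — Y: 6>1, N: 1>-3.

s2, s3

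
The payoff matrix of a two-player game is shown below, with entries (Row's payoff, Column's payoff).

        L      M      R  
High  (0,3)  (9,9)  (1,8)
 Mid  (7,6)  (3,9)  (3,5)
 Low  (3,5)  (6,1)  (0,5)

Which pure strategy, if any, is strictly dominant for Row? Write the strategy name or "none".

none

High fails to dominate Mid at L (0<7).
Mid fails to dominate High at M (3<9).
Low fails to dominate High at M (6<9).
No single strategy dominates all the others.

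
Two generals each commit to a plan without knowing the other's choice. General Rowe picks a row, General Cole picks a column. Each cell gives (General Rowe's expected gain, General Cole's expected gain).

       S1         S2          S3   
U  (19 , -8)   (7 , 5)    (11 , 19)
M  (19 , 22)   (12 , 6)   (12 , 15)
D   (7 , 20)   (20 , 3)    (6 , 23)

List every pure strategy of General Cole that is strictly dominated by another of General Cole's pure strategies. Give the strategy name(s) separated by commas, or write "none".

S2

Nothing dominates S1: S2 at M (22>6); S3 at M (22>15).
S2 is strictly dominated by S3 (U: 19>5, M: 15>6, D: 23>3).
S3: no other strategy beats it everywhere (S1 at U (19>-8); S2 at U (19>5)).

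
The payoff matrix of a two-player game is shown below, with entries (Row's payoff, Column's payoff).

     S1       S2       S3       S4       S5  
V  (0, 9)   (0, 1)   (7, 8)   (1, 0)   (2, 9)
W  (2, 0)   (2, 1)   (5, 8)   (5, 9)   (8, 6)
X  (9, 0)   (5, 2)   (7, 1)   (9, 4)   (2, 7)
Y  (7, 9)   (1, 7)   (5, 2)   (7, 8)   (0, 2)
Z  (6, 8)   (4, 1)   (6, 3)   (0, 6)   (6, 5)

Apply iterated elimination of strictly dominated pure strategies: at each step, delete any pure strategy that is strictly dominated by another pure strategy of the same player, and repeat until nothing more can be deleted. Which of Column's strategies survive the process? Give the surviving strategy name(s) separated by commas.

S1, S3, S4, S5

Row's strategy Y is strictly dominated by X (S1: 9>7, S2: 5>1, S3: 7>5, S4: 9>7, S5: 2>0) and is removed.
For Column, S5 strictly dominates S2 on the remaining rows (V: 9>1, W: 6>1, X: 7>2, Z: 5>1); eliminate S2.
Among the remaining strategies, none is strictly dominated by another pure strategy of the same player, so the elimination stops.
Surviving strategies — Row: {V, W, X, Z}; Column: {S1, S3, S4, S5}.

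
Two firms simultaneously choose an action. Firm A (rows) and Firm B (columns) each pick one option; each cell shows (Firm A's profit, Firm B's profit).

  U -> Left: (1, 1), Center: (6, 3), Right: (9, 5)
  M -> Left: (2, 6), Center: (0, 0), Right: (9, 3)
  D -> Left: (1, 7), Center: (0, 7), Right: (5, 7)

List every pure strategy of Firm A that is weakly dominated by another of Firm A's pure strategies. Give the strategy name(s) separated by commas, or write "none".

D

U: no other strategy beats it everywhere (M at Center (6>0); D at Center (6>0)).
M is not dominated — it holds its own against U at Left (2>1); D at Left (2>1).
U weakly dominates D — Left: 1=1, Center: 6>0, Right: 9>5.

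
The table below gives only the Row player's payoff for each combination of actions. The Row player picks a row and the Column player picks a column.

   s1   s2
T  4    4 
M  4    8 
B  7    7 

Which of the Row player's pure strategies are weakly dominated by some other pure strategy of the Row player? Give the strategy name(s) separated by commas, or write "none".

T

T is weakly dominated by M (s1: 4=4, s2: 8>4).
Nothing dominates M: T at s2 (8>4); B at s2 (8>7).
B is not dominated — it holds its own against T at s1 (7>4); M at s1 (7>4).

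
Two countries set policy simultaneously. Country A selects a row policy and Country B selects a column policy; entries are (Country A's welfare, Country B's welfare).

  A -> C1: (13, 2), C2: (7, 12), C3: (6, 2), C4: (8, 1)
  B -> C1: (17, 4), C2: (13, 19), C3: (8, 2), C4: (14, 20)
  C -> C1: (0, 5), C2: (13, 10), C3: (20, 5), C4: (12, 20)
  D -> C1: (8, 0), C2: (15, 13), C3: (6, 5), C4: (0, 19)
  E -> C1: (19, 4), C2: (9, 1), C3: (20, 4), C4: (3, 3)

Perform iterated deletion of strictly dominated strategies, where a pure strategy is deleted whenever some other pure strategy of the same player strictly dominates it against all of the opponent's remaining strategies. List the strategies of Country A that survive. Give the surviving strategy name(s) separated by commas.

B, C, E

For Country A, B strictly dominates A on the remaining columns (C1: 17>13, C2: 13>7, C3: 8>6, C4: 14>8); eliminate A.
Column C2 is eliminated: C4 beats it against every remaining row (B: 20>19, C: 20>10, D: 19>13, E: 3>1).
Row D is eliminated: B beats it against every remaining column (C1: 17>8, C3: 8>6, C4: 14>0).
Among the remaining strategies, none is strictly dominated by another pure strategy of the same player, so the elimination stops.
Surviving strategies — Country A: {B, C, E}; Country B: {C1, C3, C4}.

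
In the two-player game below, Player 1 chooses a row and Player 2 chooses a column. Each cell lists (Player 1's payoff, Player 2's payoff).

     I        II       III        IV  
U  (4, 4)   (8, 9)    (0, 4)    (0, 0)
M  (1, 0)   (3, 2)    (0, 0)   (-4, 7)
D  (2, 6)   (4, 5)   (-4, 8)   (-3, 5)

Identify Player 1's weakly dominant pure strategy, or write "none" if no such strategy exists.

U vs M: I: 4>1, II: 8>3, III: 0=0, IV: 0>-4.
U vs D: I: 4>2, II: 8>4, III: 0>-4, IV: 0>-3.
U is at least as good as every other strategy against every opponent action, so it is weakly dominant.

U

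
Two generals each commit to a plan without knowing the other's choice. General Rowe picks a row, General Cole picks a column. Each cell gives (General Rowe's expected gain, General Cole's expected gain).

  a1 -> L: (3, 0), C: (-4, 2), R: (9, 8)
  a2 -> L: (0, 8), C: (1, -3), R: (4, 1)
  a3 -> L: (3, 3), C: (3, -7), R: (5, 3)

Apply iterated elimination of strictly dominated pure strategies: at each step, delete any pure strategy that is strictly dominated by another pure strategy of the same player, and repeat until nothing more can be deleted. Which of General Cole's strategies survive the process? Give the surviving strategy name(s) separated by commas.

For General Rowe, a3 strictly dominates a2 on the remaining columns (L: 3>0, C: 3>1, R: 5>4); eliminate a2.
General Cole's strategy C is strictly dominated by R (a1: 8>2, a3: 3>-7) and is removed.
Among the remaining strategies, none is strictly dominated by another pure strategy of the same player, so the elimination stops.
Surviving strategies — General Rowe: {a1, a3}; General Cole: {L, R}.

L, R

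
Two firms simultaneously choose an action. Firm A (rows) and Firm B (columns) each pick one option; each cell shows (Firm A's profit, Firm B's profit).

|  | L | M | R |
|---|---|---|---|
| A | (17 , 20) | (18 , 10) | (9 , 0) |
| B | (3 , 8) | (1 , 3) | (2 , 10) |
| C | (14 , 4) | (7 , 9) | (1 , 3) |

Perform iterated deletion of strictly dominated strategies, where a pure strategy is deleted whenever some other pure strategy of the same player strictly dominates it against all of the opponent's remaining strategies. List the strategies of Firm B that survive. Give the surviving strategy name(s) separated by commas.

For Firm A, A strictly dominates B on the remaining columns (L: 17>3, M: 18>1, R: 9>2); eliminate B.
Firm A's strategy C is strictly dominated by A (L: 17>14, M: 18>7, R: 9>1) and is removed.
Column M is eliminated: L beats it against every remaining row (A: 20>10).
Firm B's strategy R is strictly dominated by L (A: 20>0) and is removed.
Among the remaining strategies, none is strictly dominated by another pure strategy of the same player, so the elimination stops.
Surviving strategies — Firm A: {A}; Firm B: {L}.

L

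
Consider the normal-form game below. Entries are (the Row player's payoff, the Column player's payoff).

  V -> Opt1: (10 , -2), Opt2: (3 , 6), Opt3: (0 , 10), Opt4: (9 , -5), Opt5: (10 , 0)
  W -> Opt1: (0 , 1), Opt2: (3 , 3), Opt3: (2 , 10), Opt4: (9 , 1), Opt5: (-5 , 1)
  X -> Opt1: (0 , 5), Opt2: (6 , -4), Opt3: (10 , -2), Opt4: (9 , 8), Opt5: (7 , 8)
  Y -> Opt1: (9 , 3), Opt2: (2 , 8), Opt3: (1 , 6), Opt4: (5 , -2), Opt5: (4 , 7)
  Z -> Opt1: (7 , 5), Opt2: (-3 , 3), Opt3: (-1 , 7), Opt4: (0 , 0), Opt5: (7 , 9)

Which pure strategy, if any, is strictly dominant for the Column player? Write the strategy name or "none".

Opt1 fails to dominate Opt2 at V (-2<6).
Opt2 fails to dominate Opt1 at X (-4<5).
Opt3 fails to dominate Opt1 at X (-2<5).
Opt4 fails to dominate Opt1 at V (-5<-2).
Opt5 fails to dominate Opt1 at W (1=1).
No single strategy dominates all the others.

none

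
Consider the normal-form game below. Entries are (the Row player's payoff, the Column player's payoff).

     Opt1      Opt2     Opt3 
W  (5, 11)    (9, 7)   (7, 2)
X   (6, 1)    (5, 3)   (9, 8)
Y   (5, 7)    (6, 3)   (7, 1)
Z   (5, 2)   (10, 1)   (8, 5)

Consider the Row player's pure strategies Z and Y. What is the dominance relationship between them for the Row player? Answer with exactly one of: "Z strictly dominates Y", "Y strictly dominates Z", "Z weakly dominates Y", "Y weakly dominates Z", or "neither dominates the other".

Z's payoffs vs Y's, by the Column player's action — Opt1: 5=5, Opt2: 10>6, Opt3: 8>7.
Z is at least as good everywhere and strictly better somewhere (tied only at Opt1), so Z weakly but not strictly dominates Y.

Z weakly dominates Y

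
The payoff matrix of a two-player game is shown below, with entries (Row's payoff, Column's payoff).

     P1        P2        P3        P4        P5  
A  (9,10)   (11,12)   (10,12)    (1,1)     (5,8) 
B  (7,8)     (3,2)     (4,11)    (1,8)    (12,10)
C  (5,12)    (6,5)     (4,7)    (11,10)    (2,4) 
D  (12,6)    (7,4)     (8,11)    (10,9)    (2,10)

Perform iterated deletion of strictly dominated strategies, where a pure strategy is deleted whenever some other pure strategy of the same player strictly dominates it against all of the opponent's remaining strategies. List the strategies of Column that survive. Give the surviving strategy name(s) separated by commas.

Column P5 is eliminated: P3 beats it against every remaining row (A: 12>8, B: 11>10, C: 7>4, D: 11>10).
For Row, D strictly dominates B on the remaining columns (P1: 12>7, P2: 7>3, P3: 8>4, P4: 10>1); eliminate B.
Among the remaining strategies, none is strictly dominated by another pure strategy of the same player, so the elimination stops.
Surviving strategies — Row: {A, C, D}; Column: {P1, P2, P3, P4}.

P1, P2, P3, P4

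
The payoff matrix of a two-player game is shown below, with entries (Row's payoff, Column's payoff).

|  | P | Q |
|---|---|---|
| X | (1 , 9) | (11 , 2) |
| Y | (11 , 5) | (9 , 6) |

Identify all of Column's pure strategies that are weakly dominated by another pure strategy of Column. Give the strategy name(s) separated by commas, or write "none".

none

P: no other strategy beats it everywhere (Q at X (9>2)).
Q: no other strategy beats it everywhere (P at Y (6>5)).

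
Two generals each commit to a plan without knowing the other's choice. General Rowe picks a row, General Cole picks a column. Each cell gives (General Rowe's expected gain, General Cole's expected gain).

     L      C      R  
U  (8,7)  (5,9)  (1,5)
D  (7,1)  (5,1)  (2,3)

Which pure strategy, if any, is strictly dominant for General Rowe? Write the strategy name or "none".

none

U fails to dominate D at C (5=5).
D fails to dominate U at L (7<8).
No single strategy dominates all the others.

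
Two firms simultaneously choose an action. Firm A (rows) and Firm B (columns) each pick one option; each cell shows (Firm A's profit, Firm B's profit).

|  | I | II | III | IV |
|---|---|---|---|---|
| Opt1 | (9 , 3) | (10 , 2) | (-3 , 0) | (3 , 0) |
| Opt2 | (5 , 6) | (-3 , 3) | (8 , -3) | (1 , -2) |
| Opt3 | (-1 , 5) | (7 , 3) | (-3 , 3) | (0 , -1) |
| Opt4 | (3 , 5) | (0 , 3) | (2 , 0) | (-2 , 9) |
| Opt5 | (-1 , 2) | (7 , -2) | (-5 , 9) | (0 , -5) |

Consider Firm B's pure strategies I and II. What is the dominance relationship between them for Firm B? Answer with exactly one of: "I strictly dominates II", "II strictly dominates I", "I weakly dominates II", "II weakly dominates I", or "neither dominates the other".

Compare I to II across each opponent action: Opt1: 3>2, Opt2: 6>3, Opt3: 5>3, Opt4: 5>3, Opt5: 2>-2.
I gives a strictly higher payoff against each opponent action, so I strictly dominates II.

I strictly dominates II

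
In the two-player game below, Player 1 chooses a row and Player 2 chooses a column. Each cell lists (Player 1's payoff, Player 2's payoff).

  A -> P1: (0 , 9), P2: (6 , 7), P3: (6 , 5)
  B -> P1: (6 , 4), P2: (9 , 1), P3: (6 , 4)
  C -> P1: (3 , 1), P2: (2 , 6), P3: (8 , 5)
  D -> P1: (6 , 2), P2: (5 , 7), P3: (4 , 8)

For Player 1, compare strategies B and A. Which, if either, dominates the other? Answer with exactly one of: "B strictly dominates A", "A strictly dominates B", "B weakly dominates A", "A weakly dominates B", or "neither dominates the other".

Compare B to A across every action of Player 2: P1: 6>0, P2: 9>6, P3: 6=6.
B is at least as good everywhere and strictly better somewhere (tied only at P3), so B weakly but not strictly dominates A.

B weakly dominates A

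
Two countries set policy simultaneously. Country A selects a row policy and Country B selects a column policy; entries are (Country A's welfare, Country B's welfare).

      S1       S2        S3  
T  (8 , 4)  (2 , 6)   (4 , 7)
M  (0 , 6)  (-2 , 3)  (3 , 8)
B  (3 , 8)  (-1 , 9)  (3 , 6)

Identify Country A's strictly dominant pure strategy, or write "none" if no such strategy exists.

T

T vs M: S1: 8>0, S2: 2>-2, S3: 4>3.
T vs B: S1: 8>3, S2: 2>-1, S3: 4>3.
T strictly beats every other strategy against every opponent action, so it is strictly dominant.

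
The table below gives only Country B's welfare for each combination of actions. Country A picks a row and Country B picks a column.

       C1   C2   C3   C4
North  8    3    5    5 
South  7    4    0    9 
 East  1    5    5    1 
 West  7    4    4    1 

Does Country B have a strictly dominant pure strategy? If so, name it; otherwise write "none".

none

C1 fails to dominate C2 at East (1<5).
C2 fails to dominate C1 at North (3<8).
C3 fails to dominate C1 at North (5<8).
C4 fails to dominate C1 at North (5<8).
No single strategy dominates all the others.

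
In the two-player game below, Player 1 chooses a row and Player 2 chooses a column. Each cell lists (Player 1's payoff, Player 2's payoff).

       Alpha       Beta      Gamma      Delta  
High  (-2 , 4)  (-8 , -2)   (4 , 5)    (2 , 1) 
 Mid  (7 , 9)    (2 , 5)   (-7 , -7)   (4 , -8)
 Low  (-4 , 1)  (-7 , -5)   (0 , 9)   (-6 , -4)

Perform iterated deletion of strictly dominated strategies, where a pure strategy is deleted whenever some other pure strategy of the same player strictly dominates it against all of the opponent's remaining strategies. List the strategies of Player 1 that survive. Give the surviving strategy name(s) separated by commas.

High, Mid

Player 2's strategy Beta is strictly dominated by Alpha (High: 4>-2, Mid: 9>5, Low: 1>-5) and is removed.
For Player 1, High strictly dominates Low on the remaining columns (Alpha: -2>-4, Gamma: 4>0, Delta: 2>-6); eliminate Low.
Player 2's strategy Delta is strictly dominated by Alpha (High: 4>1, Mid: 9>-8) and is removed.
Among the remaining strategies, none is strictly dominated by another pure strategy of the same player, so the elimination stops.
Surviving strategies — Player 1: {High, Mid}; Player 2: {Alpha, Gamma}.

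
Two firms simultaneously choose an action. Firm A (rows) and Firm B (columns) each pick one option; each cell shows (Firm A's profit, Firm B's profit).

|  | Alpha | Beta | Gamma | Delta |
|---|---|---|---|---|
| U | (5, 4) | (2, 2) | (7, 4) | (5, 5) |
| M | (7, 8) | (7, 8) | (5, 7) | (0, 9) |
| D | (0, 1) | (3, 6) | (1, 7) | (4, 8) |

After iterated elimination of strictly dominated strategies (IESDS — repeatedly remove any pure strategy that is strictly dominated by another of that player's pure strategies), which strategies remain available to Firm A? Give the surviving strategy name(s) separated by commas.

Column Alpha is eliminated: Delta beats it against every remaining row (U: 5>4, M: 9>8, D: 8>1).
Firm B's strategy Beta is strictly dominated by Delta (U: 5>2, M: 9>8, D: 8>6) and is removed.
For Firm A, U strictly dominates M on the remaining columns (Gamma: 7>5, Delta: 5>0); eliminate M.
Firm A's strategy D is strictly dominated by U (Gamma: 7>1, Delta: 5>4) and is removed.
For Firm B, Delta strictly dominates Gamma on the remaining rows (U: 5>4); eliminate Gamma.
Among the remaining strategies, none is strictly dominated by another pure strategy of the same player, so the elimination stops.
Surviving strategies — Firm A: {U}; Firm B: {Delta}.

U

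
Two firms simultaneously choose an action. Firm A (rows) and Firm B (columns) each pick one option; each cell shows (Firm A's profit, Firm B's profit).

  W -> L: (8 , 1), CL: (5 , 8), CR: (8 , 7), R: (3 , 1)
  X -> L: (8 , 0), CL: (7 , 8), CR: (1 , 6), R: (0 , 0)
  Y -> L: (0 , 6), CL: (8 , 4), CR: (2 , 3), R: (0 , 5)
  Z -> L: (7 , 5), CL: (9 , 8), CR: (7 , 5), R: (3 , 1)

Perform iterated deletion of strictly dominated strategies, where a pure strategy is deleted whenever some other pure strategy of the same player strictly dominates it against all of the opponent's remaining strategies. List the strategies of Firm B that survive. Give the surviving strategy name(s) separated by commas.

CL

Row Y is eliminated: Z beats it against every remaining column (L: 7>0, CL: 9>8, CR: 7>2, R: 3>0).
Column L is eliminated: CL beats it against every remaining row (W: 8>1, X: 8>0, Z: 8>5).
Row X is eliminated: Z beats it against every remaining column (CL: 9>7, CR: 7>1, R: 3>0).
Column CR is eliminated: CL beats it against every remaining row (W: 8>7, Z: 8>5).
Column R is eliminated: CL beats it against every remaining row (W: 8>1, Z: 8>1).
For Firm A, Z strictly dominates W on the remaining columns (CL: 9>5); eliminate W.
Among the remaining strategies, none is strictly dominated by another pure strategy of the same player, so the elimination stops.
Surviving strategies — Firm A: {Z}; Firm B: {CL}.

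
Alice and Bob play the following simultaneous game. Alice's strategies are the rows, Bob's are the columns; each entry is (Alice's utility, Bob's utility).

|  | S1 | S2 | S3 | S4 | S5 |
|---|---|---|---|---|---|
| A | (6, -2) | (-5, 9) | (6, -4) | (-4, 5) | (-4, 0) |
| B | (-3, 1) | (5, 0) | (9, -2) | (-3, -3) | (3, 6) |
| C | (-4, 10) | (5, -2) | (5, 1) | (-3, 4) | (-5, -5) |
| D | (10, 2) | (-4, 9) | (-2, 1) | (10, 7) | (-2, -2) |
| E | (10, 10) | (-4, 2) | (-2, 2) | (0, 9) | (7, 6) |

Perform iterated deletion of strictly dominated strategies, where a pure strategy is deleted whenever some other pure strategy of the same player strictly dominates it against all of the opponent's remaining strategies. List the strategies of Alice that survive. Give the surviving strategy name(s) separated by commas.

B, C, D, E

Column S3 is eliminated: S1 beats it against every remaining row (A: -2>-4, B: 1>-2, C: 10>1, D: 2>1, E: 10>2).
Row A is eliminated: D beats it against every remaining column (S1: 10>6, S2: -4>-5, S4: 10>-4, S5: -2>-4).
Among the remaining strategies, none is strictly dominated by another pure strategy of the same player, so the elimination stops.
Surviving strategies — Alice: {B, C, D, E}; Bob: {S1, S2, S4, S5}.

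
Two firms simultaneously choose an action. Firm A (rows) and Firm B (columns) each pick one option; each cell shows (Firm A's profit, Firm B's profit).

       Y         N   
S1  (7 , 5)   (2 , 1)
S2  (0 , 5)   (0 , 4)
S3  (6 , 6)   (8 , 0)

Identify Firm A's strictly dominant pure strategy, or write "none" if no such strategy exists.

S1 fails to dominate S3 at N (2<8).
S2 fails to dominate S1 at Y (0<7).
S3 fails to dominate S1 at Y (6<7).
No single strategy dominates all the others.

none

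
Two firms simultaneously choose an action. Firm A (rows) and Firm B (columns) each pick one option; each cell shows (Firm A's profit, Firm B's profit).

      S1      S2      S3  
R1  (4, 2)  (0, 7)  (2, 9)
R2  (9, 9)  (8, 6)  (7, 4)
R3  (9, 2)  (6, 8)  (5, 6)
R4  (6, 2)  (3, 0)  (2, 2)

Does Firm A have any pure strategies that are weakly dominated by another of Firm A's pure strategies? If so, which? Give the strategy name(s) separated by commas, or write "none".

R1: dominated, since R2 does at least as well everywhere (S1: 9>4, S2: 8>0, S3: 7>2).
R2 is not dominated — it holds its own against R1 at S1 (9>4); R3 at S2 (8>6); R4 at S1 (9>6).
R2 weakly dominates R3 — S1: 9=9, S2: 8>6, S3: 7>5.
R4: dominated, since R2 does at least as well everywhere (S1: 9>6, S2: 8>3, S3: 7>2).

R1, R3, R4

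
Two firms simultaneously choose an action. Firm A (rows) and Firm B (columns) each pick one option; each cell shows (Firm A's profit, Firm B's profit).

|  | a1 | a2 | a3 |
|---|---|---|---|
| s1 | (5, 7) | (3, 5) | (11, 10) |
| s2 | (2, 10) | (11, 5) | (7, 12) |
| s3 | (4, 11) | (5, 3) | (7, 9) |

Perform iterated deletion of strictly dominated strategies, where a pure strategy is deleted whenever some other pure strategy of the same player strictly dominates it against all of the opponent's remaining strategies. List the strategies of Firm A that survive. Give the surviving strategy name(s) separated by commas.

Firm B's strategy a2 is strictly dominated by a1 (s1: 7>5, s2: 10>5, s3: 11>3) and is removed.
Row s2 is eliminated: s1 beats it against every remaining column (a1: 5>2, a3: 11>7).
For Firm A, s1 strictly dominates s3 on the remaining columns (a1: 5>4, a3: 11>7); eliminate s3.
Firm B's strategy a1 is strictly dominated by a3 (s1: 10>7) and is removed.
Among the remaining strategies, none is strictly dominated by another pure strategy of the same player, so the elimination stops.
Surviving strategies — Firm A: {s1}; Firm B: {a3}.

s1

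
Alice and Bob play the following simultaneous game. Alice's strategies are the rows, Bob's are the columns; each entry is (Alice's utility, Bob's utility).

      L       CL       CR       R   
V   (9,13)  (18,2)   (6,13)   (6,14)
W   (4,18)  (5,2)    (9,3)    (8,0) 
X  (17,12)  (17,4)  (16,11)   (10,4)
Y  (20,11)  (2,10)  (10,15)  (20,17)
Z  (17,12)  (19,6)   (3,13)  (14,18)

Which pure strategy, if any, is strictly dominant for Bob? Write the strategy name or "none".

L fails to dominate CR at V (13=13).
CL fails to dominate L at V (2<13).
CR fails to dominate L at V (13=13).
R fails to dominate L at W (0<18).
No single strategy dominates all the others.

none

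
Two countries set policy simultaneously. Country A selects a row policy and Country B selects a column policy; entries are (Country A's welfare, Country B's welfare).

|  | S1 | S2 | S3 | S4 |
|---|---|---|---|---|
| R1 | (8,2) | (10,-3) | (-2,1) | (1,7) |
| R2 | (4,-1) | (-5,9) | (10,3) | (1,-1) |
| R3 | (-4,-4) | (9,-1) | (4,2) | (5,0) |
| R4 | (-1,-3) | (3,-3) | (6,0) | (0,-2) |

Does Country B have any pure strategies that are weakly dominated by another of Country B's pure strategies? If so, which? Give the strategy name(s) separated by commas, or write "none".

S1: dominated, since S4 does at least as well everywhere (R1: 7>2, R2: -1=-1, R3: 0>-4, R4: -2>-3).
S2: no other strategy beats it everywhere (S1 at R2 (9>-1); S3 at R2 (9>3); S4 at R2 (9>-1)).
Nothing dominates S3: S1 at R2 (3>-1); S2 at R1 (1>-3); S4 at R2 (3>-1).
S4: no other strategy beats it everywhere (S1 at R1 (7>2); S2 at R1 (7>-3); S3 at R1 (7>1)).

S1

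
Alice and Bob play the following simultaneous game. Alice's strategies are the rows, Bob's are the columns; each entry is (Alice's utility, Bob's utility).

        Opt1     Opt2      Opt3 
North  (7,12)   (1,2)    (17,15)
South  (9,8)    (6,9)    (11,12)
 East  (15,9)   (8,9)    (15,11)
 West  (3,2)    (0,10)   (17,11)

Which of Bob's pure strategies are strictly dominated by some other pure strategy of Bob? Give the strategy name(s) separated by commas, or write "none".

Opt1, Opt2

Opt1: dominated, since Opt3 does at least as well everywhere (North: 15>12, South: 12>8, East: 11>9, West: 11>2).
Opt2 is strictly dominated by Opt3 (North: 15>2, South: 12>9, East: 11>9, West: 11>10).
Nothing dominates Opt3: Opt1 at North (15>12); Opt2 at North (15>2).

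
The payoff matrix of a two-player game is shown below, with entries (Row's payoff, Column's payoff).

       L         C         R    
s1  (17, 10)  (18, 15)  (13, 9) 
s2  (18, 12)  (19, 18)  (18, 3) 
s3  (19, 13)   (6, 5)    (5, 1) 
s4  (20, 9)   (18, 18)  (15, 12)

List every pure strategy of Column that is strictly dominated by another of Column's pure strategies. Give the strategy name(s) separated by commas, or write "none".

L: no other strategy beats it everywhere (C at s3 (13>5); R at s1 (10>9)).
Nothing dominates C: L at s1 (15>10); R at s1 (15>9).
R is strictly dominated by C (s1: 15>9, s2: 18>3, s3: 5>1, s4: 18>12).

R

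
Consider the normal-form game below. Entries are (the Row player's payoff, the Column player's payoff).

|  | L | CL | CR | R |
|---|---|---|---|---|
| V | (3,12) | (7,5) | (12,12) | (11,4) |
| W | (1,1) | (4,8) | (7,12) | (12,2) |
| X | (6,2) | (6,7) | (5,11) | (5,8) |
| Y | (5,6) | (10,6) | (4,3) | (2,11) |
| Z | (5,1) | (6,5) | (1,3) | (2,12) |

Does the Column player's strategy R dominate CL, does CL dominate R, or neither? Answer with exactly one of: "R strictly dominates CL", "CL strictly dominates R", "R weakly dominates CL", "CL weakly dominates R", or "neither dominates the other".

neither dominates the other

R's payoffs vs CL's, by the Row player's action — V: 4<5, W: 2<8, X: 8>7, Y: 11>6, Z: 12>5.
R does better at X, Y, Z but worse at V, W; neither strategy dominates the other.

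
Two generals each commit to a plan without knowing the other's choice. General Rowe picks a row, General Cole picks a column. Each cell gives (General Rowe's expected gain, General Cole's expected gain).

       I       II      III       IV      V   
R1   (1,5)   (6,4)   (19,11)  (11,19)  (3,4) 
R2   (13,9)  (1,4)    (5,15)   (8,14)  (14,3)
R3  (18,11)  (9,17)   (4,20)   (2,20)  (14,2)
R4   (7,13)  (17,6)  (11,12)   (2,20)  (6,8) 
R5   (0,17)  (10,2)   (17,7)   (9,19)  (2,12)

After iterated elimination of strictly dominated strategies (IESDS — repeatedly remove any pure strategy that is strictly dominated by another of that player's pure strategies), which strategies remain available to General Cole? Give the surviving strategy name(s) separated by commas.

IV

For General Cole, IV strictly dominates I on the remaining rows (R1: 19>5, R2: 14>9, R3: 20>11, R4: 20>13, R5: 19>17); eliminate I.
Column II is eliminated: III beats it against every remaining row (R1: 11>4, R2: 15>4, R3: 20>17, R4: 12>6, R5: 7>2).
Row R5 is eliminated: R1 beats it against every remaining column (III: 19>17, IV: 11>9, V: 3>2).
For General Cole, III strictly dominates V on the remaining rows (R1: 11>4, R2: 15>3, R3: 20>2, R4: 12>8); eliminate V.
For General Rowe, R1 strictly dominates R2 on the remaining columns (III: 19>5, IV: 11>8); eliminate R2.
Row R3 is eliminated: R1 beats it against every remaining column (III: 19>4, IV: 11>2).
For General Rowe, R1 strictly dominates R4 on the remaining columns (III: 19>11, IV: 11>2); eliminate R4.
General Cole's strategy III is strictly dominated by IV (R1: 19>11) and is removed.
Among the remaining strategies, none is strictly dominated by another pure strategy of the same player, so the elimination stops.
Surviving strategies — General Rowe: {R1}; General Cole: {IV}.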